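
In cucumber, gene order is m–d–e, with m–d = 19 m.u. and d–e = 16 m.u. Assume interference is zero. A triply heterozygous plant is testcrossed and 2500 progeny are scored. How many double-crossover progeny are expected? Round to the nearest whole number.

76

Map distances give recombination frequencies of 0.190 and 0.160 for the two intervals.
With no interference, expected double-crossover frequency = 0.190 × 0.160 = 0.03040.
Expected number = 0.03040 × 2500 = 76.00 ≈ 76.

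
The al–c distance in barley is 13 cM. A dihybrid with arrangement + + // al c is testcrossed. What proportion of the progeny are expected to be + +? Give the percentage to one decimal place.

43.5%

A map distance of 13 cM corresponds to a recombination frequency of 0.130.
The F1 is + + / al c, so + + is a parental gamete class with expected frequency (1 − r)/2 = 0.870/2 = 0.4350.
That is 0.4350 = 43.5% of the progeny.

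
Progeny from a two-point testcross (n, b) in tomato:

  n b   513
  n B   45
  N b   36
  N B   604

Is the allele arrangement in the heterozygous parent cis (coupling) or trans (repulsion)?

The two most frequent classes are N B (604) and n b (513); these are the parental (non-recombinant) types.
So the F1 carried N B on one chromosome and n b on the other — the recessive alleles are on the same chromosome (cis / coupling).

cis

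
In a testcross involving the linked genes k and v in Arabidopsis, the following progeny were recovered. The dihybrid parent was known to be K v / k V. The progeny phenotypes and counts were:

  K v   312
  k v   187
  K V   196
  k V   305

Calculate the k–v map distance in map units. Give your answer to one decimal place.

38.3 map units

The recombinant classes are K V and k v: 196 + 187 = 383.
Recombination frequency = 383/1000 = 0.3830 ≈ 38.3%, i.e. 38.3 map units.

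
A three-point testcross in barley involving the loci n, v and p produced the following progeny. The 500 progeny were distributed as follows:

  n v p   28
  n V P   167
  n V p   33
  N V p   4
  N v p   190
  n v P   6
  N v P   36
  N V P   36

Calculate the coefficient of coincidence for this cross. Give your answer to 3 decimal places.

0.855

The two most frequent reciprocal classes, N v p and n V P, are the parental types, so the F1 was N v p / n V P.
The two rarest classes, N V p and n v P, are the double crossovers. Comparing them with the parentals, only the v allele has switched, so v is the middle locus and the order is p – v – n.
p–v: (69 + 10)/500 = 0.1580; v–n: (64 + 10)/500 = 0.1480.
Expected DCO frequency = 0.1580 × 0.1480 ≈ 0.02338; observed = 10/500 ≈ 0.02000.
Coefficient of coincidence = 0.02000/0.02338 ≈ 0.855.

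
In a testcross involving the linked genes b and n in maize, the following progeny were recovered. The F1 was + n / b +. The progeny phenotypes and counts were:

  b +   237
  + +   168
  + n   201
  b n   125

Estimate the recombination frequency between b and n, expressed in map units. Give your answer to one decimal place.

The recombinant classes are + + and b n: 168 + 125 = 293.
Recombination frequency = 293/731 = 0.4008 ≈ 40.1%, i.e. 40.1 map units.

40.1 map units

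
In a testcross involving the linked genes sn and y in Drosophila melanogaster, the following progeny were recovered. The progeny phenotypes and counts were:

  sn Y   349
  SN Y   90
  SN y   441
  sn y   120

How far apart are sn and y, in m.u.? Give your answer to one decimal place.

21.0 m.u.

The two most frequent classes, SN y (441) and sn Y (349), are the parental types, so the F1 was SN y / sn Y.
The recombinant classes are SN Y and sn y: 90 + 120 = 210.
Recombination frequency = 210/1000 = 0.2100 ≈ 21.0%, i.e. 21.0 m.u.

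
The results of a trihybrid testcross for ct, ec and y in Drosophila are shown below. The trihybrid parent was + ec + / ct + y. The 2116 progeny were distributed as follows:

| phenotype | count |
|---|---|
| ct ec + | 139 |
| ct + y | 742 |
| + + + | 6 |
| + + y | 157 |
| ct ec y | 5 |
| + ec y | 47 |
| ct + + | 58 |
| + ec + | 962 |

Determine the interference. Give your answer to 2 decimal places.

0.35

The two rarest classes, + + + and ct ec y, are the double crossovers. Comparing them with the parentals, only the ec allele has switched, so ec is the middle locus and the order is y – ec – ct.
y–ec: (105 + 11)/2116 = 0.0548; ec–ct: (296 + 11)/2116 = 0.1451.
Expected DCO frequency = 0.0548 × 0.1451 ≈ 0.00795; observed = 11/2116 ≈ 0.00520.
Coefficient of coincidence = 0.00520/0.00795 ≈ 0.65; interference = 1 − 0.65 = 0.35.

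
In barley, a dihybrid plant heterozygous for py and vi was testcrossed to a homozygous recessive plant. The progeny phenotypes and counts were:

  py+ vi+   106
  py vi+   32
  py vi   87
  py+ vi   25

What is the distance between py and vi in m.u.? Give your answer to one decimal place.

The two most frequent classes, py+ vi+ (106) and py vi (87), are the parental types, so the F1 was py+ vi+ / py vi.
The recombinant classes are py+ vi and py vi+: 25 + 32 = 57.
Recombination frequency = 57/250 = 0.2280 ≈ 22.8%, i.e. 22.8 m.u.

22.8 m.u.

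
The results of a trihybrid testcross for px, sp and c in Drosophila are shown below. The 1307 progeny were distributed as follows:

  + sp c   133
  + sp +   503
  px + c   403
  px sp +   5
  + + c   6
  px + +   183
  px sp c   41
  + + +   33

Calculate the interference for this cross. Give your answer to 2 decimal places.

0.48

The two most frequent reciprocal classes, px + c and + sp +, are the parental types, so the F1 was px + c / + sp +.
The two rarest classes, + + c and px sp +, are the double crossovers. Comparing them with the parentals, only the px allele has switched, so px is the middle locus and the order is c – px – sp.
c–px: (316 + 11)/1307 = 0.2502; px–sp: (74 + 11)/1307 = 0.0650.
Expected DCO frequency = 0.2502 × 0.0650 ≈ 0.01626; observed = 11/1307 ≈ 0.00842.
Coefficient of coincidence = 0.00842/0.01626 ≈ 0.52; interference = 1 − 0.52 = 0.48.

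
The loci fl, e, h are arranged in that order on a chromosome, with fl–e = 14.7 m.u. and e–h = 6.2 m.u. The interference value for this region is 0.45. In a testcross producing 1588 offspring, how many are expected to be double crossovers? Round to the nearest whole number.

8

Map distances give recombination frequencies of 0.147 and 0.062 for the two intervals.
With interference 0.45 (so coincidence = 0.55), expected double-crossover frequency = 0.147 × 0.062 × 0.55 = 0.00501.
Expected number = 0.00501 × 1588 = 7.96 ≈ 8.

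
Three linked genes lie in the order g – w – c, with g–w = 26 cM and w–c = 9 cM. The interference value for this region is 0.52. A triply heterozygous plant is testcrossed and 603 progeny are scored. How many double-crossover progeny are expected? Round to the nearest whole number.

Map distances give recombination frequencies of 0.260 and 0.090 for the two intervals.
With interference 0.52 (so coincidence = 0.48), expected double-crossover frequency = 0.260 × 0.090 × 0.48 = 0.01123.
Expected number = 0.01123 × 603 = 6.77 ≈ 7.

7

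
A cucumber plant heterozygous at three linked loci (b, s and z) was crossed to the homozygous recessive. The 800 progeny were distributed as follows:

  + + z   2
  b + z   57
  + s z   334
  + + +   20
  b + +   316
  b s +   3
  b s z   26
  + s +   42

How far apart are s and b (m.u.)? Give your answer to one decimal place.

The two most frequent reciprocal classes, b + + and + s z, are the parental types, so the F1 was b + + / + s z.
The two rarest classes, b s + and + + z, are the double crossovers. Comparing them with the parentals, only the s allele has switched, so s is the middle locus and the order is b – s – z.
Crossovers in the b–s interval produce the single-crossover classes + + + and b s z (20 + 26 = 46) plus the double crossovers (5).
RF(b–s) = (46 + 5) / 800 = 51/800 = 0.0638 → 6.4 m.u.

6.4 m.u.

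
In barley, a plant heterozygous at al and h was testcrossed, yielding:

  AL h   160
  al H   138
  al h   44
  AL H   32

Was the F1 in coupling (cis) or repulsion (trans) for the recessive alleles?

trans

The two most frequent classes are AL h (160) and al H (138); these are the parental (non-recombinant) types.
So the F1 carried AL h on one chromosome and al H on the other — the recessive alleles are on opposite chromosomes (trans / repulsion).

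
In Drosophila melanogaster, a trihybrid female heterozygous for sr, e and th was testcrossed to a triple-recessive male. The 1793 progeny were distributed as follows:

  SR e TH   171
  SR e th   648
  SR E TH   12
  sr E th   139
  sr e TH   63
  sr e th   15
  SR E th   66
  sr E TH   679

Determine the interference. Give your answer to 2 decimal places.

0.08

The two most frequent reciprocal classes, sr E TH and SR e th, are the parental types, so the F1 was sr E TH / SR e th.
The two rarest classes, SR E TH and sr e th, are the double crossovers. Comparing them with the parentals, only the sr allele has switched, so sr is the middle locus and the order is e – sr – th.
e–sr: (129 + 27)/1793 = 0.0870; sr–th: (310 + 27)/1793 = 0.1880.
Expected DCO frequency = 0.0870 × 0.1880 ≈ 0.01636; observed = 27/1793 ≈ 0.01506.
Coefficient of coincidence = 0.01506/0.01636 ≈ 0.92; interference = 1 − 0.92 = 0.08.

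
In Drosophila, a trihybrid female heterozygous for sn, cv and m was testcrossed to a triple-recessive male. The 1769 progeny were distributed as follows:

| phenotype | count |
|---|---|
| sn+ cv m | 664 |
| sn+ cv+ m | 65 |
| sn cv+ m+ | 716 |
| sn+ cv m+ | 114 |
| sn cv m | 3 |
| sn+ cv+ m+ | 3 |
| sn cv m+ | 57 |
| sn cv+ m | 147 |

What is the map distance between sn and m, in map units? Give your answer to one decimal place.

The two most frequent reciprocal classes, sn+ cv m and sn cv+ m+, are the parental types, so the F1 was sn+ cv m / sn cv+ m+.
The two rarest classes, sn cv m and sn+ cv+ m+, are the double crossovers. Comparing them with the parentals, only the sn allele has switched, so sn is the middle locus and the order is m – sn – cv.
Crossovers in the m–sn interval produce the single-crossover classes sn+ cv m+ and sn cv+ m (114 + 147 = 261) plus the double crossovers (6).
RF(m–sn) = (261 + 6) / 1769 = 267/1769 = 0.1509 → 15.1 map units.

15.1 map units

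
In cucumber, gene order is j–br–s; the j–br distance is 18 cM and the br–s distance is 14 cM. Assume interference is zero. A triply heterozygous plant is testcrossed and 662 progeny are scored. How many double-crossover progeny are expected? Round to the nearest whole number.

17

Map distances give recombination frequencies of 0.180 and 0.140 for the two intervals.
With no interference, expected double-crossover frequency = 0.180 × 0.140 = 0.02520.
Expected number = 0.02520 × 662 = 16.68 ≈ 17.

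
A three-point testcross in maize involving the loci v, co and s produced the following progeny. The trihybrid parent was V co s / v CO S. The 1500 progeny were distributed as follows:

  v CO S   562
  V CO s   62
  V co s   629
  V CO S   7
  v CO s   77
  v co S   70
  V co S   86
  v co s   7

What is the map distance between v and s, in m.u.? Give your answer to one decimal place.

The two rarest classes, v co s and V CO S, are the double crossovers. Comparing them with the parentals, only the v allele has switched, so v is the middle locus and the order is co – v – s.
Crossovers in the v–s interval produce the single-crossover classes V co S and v CO s (86 + 77 = 163) plus the double crossovers (14).
RF(v–s) = (163 + 14) / 1500 = 177/1500 = 0.1180 → 11.8 m.u.

11.8 m.u.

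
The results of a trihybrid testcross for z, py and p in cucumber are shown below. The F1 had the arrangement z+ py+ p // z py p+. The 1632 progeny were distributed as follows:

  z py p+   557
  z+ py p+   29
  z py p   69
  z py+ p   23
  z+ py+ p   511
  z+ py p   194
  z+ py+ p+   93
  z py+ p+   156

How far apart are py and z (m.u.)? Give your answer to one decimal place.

24.6 m.u.

The two rarest classes, z py+ p and z+ py p+, are the double crossovers. Comparing them with the parentals, only the z allele has switched, so z is the middle locus and the order is py – z – p.
Crossovers in the py–z interval produce the single-crossover classes z+ py p and z py+ p+ (194 + 156 = 350) plus the double crossovers (52).
RF(py–z) = (350 + 52) / 1632 = 402/1632 = 0.2463 → 24.6 m.u.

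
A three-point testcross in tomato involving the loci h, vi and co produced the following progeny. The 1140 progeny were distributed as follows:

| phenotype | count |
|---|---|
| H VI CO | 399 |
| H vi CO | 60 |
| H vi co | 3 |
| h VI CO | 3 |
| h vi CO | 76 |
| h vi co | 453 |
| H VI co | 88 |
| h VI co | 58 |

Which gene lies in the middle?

h

The two most frequent reciprocal classes, H VI CO and h vi co, are the parental types, so the F1 was H VI CO / h vi co.
The two rarest classes, h VI CO and H vi co, are the double crossovers. Comparing them with the parentals, only the h allele has switched, so h is the middle locus and the order is co – h – vi.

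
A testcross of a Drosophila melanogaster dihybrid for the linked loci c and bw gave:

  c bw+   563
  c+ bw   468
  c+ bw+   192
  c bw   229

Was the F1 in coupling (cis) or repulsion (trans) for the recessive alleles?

The two most frequent classes are c+ bw (468) and c bw+ (563); these are the parental (non-recombinant) types.
So the F1 carried c+ bw on one chromosome and c bw+ on the other — the recessive alleles are on opposite chromosomes (trans / repulsion).

trans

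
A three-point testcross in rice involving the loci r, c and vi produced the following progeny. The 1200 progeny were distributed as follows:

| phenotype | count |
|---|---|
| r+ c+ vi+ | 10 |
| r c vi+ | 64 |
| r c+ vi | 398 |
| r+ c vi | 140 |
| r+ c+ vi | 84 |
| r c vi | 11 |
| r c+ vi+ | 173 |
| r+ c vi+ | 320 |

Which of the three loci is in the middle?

The two most frequent reciprocal classes, r+ c vi+ and r c+ vi, are the parental types, so the F1 was r+ c vi+ / r c+ vi.
The two rarest classes, r+ c+ vi+ and r c vi, are the double crossovers. Comparing them with the parentals, only the c allele has switched, so c is the middle locus and the order is r – c – vi.

c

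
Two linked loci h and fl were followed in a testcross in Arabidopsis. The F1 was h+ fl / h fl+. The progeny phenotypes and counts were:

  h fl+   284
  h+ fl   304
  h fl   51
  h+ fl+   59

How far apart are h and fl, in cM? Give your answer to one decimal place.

The recombinant classes are h+ fl+ and h fl: 59 + 51 = 110.
Recombination frequency = 110/698 = 0.1576 ≈ 15.8%, i.e. 15.8 cM.

15.8 cM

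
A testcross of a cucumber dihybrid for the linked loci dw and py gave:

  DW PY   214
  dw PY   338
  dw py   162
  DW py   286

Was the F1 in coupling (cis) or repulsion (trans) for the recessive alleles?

trans

The two most frequent classes are DW py (286) and dw PY (338); these are the parental (non-recombinant) types.
So the F1 carried DW py on one chromosome and dw PY on the other — the recessive alleles are on opposite chromosomes (trans / repulsion).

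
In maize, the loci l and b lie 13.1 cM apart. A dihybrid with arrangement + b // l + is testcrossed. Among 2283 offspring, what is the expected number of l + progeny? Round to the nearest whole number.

A map distance of 13.1 cM corresponds to a recombination frequency of 0.131.
The F1 is + b / l +, so l + is a parental gamete class with expected frequency (1 − r)/2 = 0.869/2 = 0.4345.
Expected number = 0.4345 × 2283 = 991.96 ≈ 992.

992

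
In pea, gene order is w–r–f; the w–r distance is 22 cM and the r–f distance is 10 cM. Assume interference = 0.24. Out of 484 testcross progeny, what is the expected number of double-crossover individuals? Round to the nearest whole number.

8

Map distances give recombination frequencies of 0.220 and 0.100 for the two intervals.
With interference 0.24 (so coincidence = 0.76), expected double-crossover frequency = 0.220 × 0.100 × 0.76 = 0.01672.
Expected number = 0.01672 × 484 = 8.09 ≈ 8.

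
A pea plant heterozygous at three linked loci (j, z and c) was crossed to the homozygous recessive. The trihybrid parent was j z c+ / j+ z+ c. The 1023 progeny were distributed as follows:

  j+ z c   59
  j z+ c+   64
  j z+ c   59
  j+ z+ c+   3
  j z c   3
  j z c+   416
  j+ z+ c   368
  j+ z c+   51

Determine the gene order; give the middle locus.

c

The two rarest classes, j z c and j+ z+ c+, are the double crossovers. Comparing them with the parentals, only the c allele has switched, so c is the middle locus and the order is j – c – z.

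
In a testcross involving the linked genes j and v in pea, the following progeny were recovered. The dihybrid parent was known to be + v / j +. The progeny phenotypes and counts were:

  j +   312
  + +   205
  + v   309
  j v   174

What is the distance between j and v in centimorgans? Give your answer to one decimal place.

The recombinant classes are + + and j v: 205 + 174 = 379.
Recombination frequency = 379/1000 = 0.3790 ≈ 37.9%, i.e. 37.9 centimorgans.

37.9 centimorgans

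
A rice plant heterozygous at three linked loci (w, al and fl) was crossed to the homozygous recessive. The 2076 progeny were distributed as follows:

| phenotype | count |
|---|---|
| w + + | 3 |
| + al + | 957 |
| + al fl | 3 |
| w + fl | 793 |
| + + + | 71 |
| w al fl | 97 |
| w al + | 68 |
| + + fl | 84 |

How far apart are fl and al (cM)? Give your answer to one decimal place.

The two most frequent reciprocal classes, + al + and w + fl, are the parental types, so the F1 was + al + / w + fl.
The two rarest classes, + al fl and w + +, are the double crossovers. Comparing them with the parentals, only the fl allele has switched, so fl is the middle locus and the order is w – fl – al.
Crossovers in the fl–al interval produce the single-crossover classes + + + and w al fl (71 + 97 = 168) plus the double crossovers (6).
RF(fl–al) = (168 + 6) / 2076 = 174/2076 = 0.0838 → 8.4 cM.

8.4 cM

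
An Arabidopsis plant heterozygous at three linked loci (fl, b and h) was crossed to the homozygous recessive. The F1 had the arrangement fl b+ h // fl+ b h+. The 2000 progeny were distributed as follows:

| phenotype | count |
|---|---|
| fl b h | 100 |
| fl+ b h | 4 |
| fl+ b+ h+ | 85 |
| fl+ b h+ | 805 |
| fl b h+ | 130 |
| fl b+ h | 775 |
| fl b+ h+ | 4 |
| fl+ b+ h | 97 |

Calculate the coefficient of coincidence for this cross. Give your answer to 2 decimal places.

The two rarest classes, fl b+ h+ and fl+ b h, are the double crossovers. Comparing them with the parentals, only the h allele has switched, so h is the middle locus and the order is fl – h – b.
fl–h: (227 + 8)/2000 = 0.1175; h–b: (185 + 8)/2000 = 0.0965.
Expected DCO frequency = 0.1175 × 0.0965 ≈ 0.01134; observed = 8/2000 ≈ 0.00400.
Coefficient of coincidence = 0.00400/0.01134 ≈ 0.35.

0.35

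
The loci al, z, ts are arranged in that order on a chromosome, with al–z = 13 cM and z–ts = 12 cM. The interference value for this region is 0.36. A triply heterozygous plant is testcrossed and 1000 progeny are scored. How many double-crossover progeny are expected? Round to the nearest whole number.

10

Map distances give recombination frequencies of 0.130 and 0.120 for the two intervals.
With interference 0.36 (so coincidence = 0.64), expected double-crossover frequency = 0.130 × 0.120 × 0.64 = 0.00998.
Expected number = 0.00998 × 1000 = 9.98 ≈ 10.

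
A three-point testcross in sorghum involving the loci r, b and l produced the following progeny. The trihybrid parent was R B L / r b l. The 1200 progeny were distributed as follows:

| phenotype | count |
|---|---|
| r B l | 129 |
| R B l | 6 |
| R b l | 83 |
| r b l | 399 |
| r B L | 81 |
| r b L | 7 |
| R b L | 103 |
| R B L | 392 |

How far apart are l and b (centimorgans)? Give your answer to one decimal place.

20.4 centimorgans

The two rarest classes, R B l and r b L, are the double crossovers. Comparing them with the parentals, only the l allele has switched, so l is the middle locus and the order is r – l – b.
Crossovers in the l–b interval produce the single-crossover classes R b L and r B l (103 + 129 = 232) plus the double crossovers (13).
RF(l–b) = (232 + 13) / 1200 = 245/1200 = 0.2042 → 20.4 centimorgans.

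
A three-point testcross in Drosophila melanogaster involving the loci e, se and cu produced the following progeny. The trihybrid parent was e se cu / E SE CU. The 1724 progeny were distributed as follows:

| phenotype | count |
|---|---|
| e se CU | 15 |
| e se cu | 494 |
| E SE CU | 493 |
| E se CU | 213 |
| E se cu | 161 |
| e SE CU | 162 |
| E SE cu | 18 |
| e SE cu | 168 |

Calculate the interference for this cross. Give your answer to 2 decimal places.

0.61

The two rarest classes, e se CU and E SE cu, are the double crossovers. Comparing them with the parentals, only the cu allele has switched, so cu is the middle locus and the order is e – cu – se.
e–cu: (323 + 33)/1724 = 0.2065; cu–se: (381 + 33)/1724 = 0.2401.
Expected DCO frequency = 0.2065 × 0.2401 ≈ 0.04958; observed = 33/1724 ≈ 0.01914.
Coefficient of coincidence = 0.01914/0.04958 ≈ 0.39; interference = 1 − 0.39 = 0.61.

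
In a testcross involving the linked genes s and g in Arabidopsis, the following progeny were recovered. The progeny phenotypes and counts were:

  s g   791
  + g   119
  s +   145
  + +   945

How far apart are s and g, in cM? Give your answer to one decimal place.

The two most frequent classes, + + (945) and s g (791), are the parental types, so the F1 was + + / s g.
The recombinant classes are + g and s +: 119 + 145 = 264.
Recombination frequency = 264/2000 = 0.1320 ≈ 13.2%, i.e. 13.2 cM.

13.2 cM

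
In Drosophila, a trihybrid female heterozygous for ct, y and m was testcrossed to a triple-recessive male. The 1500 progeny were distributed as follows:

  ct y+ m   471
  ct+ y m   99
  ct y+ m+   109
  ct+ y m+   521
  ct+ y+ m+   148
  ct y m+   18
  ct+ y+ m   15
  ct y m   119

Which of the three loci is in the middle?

ct

The two most frequent reciprocal classes, ct+ y m+ and ct y+ m, are the parental types, so the F1 was ct+ y m+ / ct y+ m.
The two rarest classes, ct y m+ and ct+ y+ m, are the double crossovers. Comparing them with the parentals, only the ct allele has switched, so ct is the middle locus and the order is m – ct – y.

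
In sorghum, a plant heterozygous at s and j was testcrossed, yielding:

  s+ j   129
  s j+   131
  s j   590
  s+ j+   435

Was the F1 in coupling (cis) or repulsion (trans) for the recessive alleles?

cis

The two most frequent classes are s+ j+ (435) and s j (590); these are the parental (non-recombinant) types.
So the F1 carried s+ j+ on one chromosome and s j on the other — the recessive alleles are on the same chromosome (cis / coupling).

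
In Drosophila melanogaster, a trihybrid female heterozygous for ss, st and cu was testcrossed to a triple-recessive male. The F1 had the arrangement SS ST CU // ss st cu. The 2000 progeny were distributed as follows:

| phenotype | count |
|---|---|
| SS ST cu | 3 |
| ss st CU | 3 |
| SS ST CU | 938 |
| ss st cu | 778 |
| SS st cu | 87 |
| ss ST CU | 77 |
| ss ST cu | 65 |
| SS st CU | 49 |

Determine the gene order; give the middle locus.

The two rarest classes, SS ST cu and ss st CU, are the double crossovers. Comparing them with the parentals, only the cu allele has switched, so cu is the middle locus and the order is st – cu – ss.

cu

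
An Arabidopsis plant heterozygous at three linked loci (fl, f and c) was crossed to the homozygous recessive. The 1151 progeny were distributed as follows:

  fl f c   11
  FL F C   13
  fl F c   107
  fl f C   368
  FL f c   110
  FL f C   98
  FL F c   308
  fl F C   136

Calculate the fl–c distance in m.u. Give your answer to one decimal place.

19.9 m.u.

The two most frequent reciprocal classes, fl f C and FL F c, are the parental types, so the F1 was fl f C / FL F c.
The two rarest classes, fl f c and FL F C, are the double crossovers. Comparing them with the parentals, only the c allele has switched, so c is the middle locus and the order is f – c – fl.
Crossovers in the c–fl interval produce the single-crossover classes FL f C and fl F c (98 + 107 = 205) plus the double crossovers (24).
RF(c–fl) = (205 + 24) / 1151 = 229/1151 = 0.1990 → 19.9 m.u.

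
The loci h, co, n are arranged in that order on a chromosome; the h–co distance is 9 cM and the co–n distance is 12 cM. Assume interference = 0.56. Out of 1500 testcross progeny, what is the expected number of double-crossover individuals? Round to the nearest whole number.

7

Map distances give recombination frequencies of 0.090 and 0.120 for the two intervals.
With interference 0.56 (so coincidence = 0.44), expected double-crossover frequency = 0.090 × 0.120 × 0.44 = 0.00475.
Expected number = 0.00475 × 1500 = 7.13 ≈ 7.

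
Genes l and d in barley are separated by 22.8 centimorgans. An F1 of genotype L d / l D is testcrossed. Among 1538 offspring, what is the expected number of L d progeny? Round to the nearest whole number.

A map distance of 22.8 centimorgans corresponds to a recombination frequency of 0.228.
The F1 is L d / l D, so L d is a parental gamete class with expected frequency (1 − r)/2 = 0.772/2 = 0.3860.
Expected number = 0.3860 × 1538 = 593.67 ≈ 594.

594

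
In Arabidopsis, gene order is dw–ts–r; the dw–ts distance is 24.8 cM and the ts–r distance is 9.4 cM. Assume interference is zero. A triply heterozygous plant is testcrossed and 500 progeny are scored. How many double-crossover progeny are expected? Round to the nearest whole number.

Map distances give recombination frequencies of 0.248 and 0.094 for the two intervals.
With no interference, expected double-crossover frequency = 0.248 × 0.094 = 0.02331.
Expected number = 0.02331 × 500 = 11.66 ≈ 12.

12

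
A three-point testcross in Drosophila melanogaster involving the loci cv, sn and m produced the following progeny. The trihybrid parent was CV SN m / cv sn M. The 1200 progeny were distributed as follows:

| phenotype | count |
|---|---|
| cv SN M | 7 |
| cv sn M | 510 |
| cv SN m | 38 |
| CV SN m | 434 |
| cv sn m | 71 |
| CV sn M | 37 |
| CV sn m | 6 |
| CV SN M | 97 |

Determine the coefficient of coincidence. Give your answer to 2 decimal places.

0.98

The two rarest classes, CV sn m and cv SN M, are the double crossovers. Comparing them with the parentals, only the sn allele has switched, so sn is the middle locus and the order is cv – sn – m.
cv–sn: (75 + 13)/1200 = 0.0733; sn–m: (168 + 13)/1200 = 0.1508.
Expected DCO frequency = 0.0733 × 0.1508 ≈ 0.01105; observed = 13/1200 ≈ 0.01083.
Coefficient of coincidence = 0.01083/0.01105 ≈ 0.98.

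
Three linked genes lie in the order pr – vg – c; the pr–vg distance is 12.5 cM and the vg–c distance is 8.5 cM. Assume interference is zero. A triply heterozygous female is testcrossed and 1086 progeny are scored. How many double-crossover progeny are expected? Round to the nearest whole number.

12

Map distances give recombination frequencies of 0.125 and 0.085 for the two intervals.
With no interference, expected double-crossover frequency = 0.125 × 0.085 = 0.01063.
Expected number = 0.01063 × 1086 = 11.54 ≈ 12.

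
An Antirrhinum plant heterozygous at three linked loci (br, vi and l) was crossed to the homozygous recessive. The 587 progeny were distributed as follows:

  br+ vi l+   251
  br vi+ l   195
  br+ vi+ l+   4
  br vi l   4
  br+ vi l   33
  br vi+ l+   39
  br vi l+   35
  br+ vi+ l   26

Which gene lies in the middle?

vi

The two most frequent reciprocal classes, br+ vi l+ and br vi+ l, are the parental types, so the F1 was br+ vi l+ / br vi+ l.
The two rarest classes, br+ vi+ l+ and br vi l, are the double crossovers. Comparing them with the parentals, only the vi allele has switched, so vi is the middle locus and the order is br – vi – l.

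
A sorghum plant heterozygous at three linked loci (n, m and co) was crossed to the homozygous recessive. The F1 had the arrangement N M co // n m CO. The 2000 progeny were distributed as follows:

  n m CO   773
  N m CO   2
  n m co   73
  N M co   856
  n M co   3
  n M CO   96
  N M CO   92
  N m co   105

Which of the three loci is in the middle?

The two rarest classes, n M co and N m CO, are the double crossovers. Comparing them with the parentals, only the n allele has switched, so n is the middle locus and the order is m – n – co.

n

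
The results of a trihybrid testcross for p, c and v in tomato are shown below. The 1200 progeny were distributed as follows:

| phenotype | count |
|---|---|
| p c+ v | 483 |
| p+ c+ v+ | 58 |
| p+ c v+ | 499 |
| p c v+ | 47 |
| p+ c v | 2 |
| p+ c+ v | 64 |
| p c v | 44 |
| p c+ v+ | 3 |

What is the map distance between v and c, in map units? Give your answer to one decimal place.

8.9 map units

The two most frequent reciprocal classes, p c+ v and p+ c v+, are the parental types, so the F1 was p c+ v / p+ c v+.
The two rarest classes, p c+ v+ and p+ c v, are the double crossovers. Comparing them with the parentals, only the v allele has switched, so v is the middle locus and the order is p – v – c.
Crossovers in the v–c interval produce the single-crossover classes p c v and p+ c+ v+ (44 + 58 = 102) plus the double crossovers (5).
RF(v–c) = (102 + 5) / 1200 = 107/1200 = 0.0892 → 8.9 map units.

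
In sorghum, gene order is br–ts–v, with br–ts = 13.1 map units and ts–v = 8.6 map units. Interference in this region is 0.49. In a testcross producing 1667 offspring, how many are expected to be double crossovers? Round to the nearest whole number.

Map distances give recombination frequencies of 0.131 and 0.086 for the two intervals.
With interference 0.49 (so coincidence = 0.51), expected double-crossover frequency = 0.131 × 0.086 × 0.51 = 0.00575.
Expected number = 0.00575 × 1667 = 9.58 ≈ 10.

10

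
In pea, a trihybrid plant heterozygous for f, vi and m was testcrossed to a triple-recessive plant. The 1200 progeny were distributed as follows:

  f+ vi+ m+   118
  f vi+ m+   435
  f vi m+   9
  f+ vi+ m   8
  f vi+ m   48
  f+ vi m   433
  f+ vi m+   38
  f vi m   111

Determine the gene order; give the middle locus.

The two most frequent reciprocal classes, f vi+ m+ and f+ vi m, are the parental types, so the F1 was f vi+ m+ / f+ vi m.
The two rarest classes, f vi m+ and f+ vi+ m, are the double crossovers. Comparing them with the parentals, only the vi allele has switched, so vi is the middle locus and the order is m – vi – f.

vi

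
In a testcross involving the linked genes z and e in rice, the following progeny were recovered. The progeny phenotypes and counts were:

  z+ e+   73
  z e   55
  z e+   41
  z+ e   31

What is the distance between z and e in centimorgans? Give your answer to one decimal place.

36.0 centimorgans

The two most frequent classes, z+ e+ (73) and z e (55), are the parental types, so the F1 was z+ e+ / z e.
The recombinant classes are z+ e and z e+: 31 + 41 = 72.
Recombination frequency = 72/200 = 0.3600 ≈ 36.0%, i.e. 36.0 centimorgans.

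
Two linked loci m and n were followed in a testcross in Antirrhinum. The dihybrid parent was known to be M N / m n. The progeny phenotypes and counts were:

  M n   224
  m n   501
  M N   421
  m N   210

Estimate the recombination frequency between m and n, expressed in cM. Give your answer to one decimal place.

The recombinant classes are M n and m N: 224 + 210 = 434.
Recombination frequency = 434/1356 = 0.3201 ≈ 32.0%, i.e. 32.0 cM.

32.0 cM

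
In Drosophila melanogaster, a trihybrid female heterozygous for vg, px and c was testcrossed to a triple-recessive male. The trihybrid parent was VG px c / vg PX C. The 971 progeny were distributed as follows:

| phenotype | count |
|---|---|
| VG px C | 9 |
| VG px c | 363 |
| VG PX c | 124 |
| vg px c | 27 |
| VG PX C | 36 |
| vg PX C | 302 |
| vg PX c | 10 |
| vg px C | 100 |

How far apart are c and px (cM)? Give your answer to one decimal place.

25.0 cM

The two rarest classes, VG px C and vg PX c, are the double crossovers. Comparing them with the parentals, only the c allele has switched, so c is the middle locus and the order is px – c – vg.
Crossovers in the px–c interval produce the single-crossover classes VG PX c and vg px C (124 + 100 = 224) plus the double crossovers (19).
RF(px–c) = (224 + 19) / 971 = 243/971 = 0.2503 → 25.0 cM.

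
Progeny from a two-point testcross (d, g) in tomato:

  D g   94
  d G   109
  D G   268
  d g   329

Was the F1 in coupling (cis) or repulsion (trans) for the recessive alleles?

The two most frequent classes are D G (268) and d g (329); these are the parental (non-recombinant) types.
So the F1 carried D G on one chromosome and d g on the other — the recessive alleles are on the same chromosome (cis / coupling).

cis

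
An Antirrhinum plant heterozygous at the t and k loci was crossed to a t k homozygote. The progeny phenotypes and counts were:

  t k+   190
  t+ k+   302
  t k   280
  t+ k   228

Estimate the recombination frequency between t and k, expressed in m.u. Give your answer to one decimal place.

41.8 m.u.

The two most frequent classes, t+ k+ (302) and t k (280), are the parental types, so the F1 was t+ k+ / t k.
The recombinant classes are t+ k and t k+: 228 + 190 = 418.
Recombination frequency = 418/1000 = 0.4180 ≈ 41.8%, i.e. 41.8 m.u.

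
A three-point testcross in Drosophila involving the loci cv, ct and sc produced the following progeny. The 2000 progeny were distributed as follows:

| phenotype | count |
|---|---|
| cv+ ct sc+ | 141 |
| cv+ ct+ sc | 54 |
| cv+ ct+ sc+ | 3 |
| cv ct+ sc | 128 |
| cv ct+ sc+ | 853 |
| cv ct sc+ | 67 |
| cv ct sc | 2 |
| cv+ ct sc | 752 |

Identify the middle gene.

The two most frequent reciprocal classes, cv ct+ sc+ and cv+ ct sc, are the parental types, so the F1 was cv ct+ sc+ / cv+ ct sc.
The two rarest classes, cv+ ct+ sc+ and cv ct sc, are the double crossovers. Comparing them with the parentals, only the cv allele has switched, so cv is the middle locus and the order is ct – cv – sc.

cv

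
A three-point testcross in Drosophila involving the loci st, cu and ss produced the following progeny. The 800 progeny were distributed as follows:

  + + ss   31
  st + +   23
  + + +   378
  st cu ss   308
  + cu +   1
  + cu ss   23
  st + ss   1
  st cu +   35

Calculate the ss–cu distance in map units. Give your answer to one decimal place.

The two most frequent reciprocal classes, + + + and st cu ss, are the parental types, so the F1 was + + + / st cu ss.
The two rarest classes, + cu + and st + ss, are the double crossovers. Comparing them with the parentals, only the cu allele has switched, so cu is the middle locus and the order is ss – cu – st.
Crossovers in the ss–cu interval produce the single-crossover classes + + ss and st cu + (31 + 35 = 66) plus the double crossovers (2).
RF(ss–cu) = (66 + 2) / 800 = 68/800 = 0.0850 → 8.5 map units.

8.5 map units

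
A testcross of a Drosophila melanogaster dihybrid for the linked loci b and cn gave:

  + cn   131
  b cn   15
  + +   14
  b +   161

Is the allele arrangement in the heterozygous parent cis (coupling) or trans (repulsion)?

The two most frequent classes are + cn (131) and b + (161); these are the parental (non-recombinant) types.
So the F1 carried + cn on one chromosome and b + on the other — the recessive alleles are on opposite chromosomes (trans / repulsion).

trans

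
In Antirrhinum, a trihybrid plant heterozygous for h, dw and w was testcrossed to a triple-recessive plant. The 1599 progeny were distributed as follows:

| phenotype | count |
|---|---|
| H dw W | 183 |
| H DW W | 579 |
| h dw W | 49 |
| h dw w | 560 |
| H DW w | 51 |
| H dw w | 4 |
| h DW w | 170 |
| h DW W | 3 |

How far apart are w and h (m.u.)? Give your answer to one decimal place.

The two most frequent reciprocal classes, H DW W and h dw w, are the parental types, so the F1 was H DW W / h dw w.
The two rarest classes, h DW W and H dw w, are the double crossovers. Comparing them with the parentals, only the h allele has switched, so h is the middle locus and the order is w – h – dw.
Crossovers in the w–h interval produce the single-crossover classes H DW w and h dw W (51 + 49 = 100) plus the double crossovers (7).
RF(w–h) = (100 + 7) / 1599 = 107/1599 = 0.0669 → 6.7 m.u.

6.7 m.u.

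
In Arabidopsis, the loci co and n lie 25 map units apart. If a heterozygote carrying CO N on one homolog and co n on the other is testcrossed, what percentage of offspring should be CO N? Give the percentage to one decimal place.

37.5%

A map distance of 25 map units corresponds to a recombination frequency of 0.250.
The F1 is CO N / co n, so CO N is a parental gamete class with expected frequency (1 − r)/2 = 0.750/2 = 0.3750.
That is 0.3750 = 37.5% of the progeny.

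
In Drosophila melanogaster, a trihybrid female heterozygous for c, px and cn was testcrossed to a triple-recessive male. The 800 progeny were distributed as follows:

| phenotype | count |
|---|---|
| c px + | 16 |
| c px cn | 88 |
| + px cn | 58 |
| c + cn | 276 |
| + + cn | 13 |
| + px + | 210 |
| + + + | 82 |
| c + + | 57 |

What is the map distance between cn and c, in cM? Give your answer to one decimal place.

18.0 cM

The two most frequent reciprocal classes, c + cn and + px +, are the parental types, so the F1 was c + cn / + px +.
The two rarest classes, + + cn and c px +, are the double crossovers. Comparing them with the parentals, only the c allele has switched, so c is the middle locus and the order is px – c – cn.
Crossovers in the c–cn interval produce the single-crossover classes c + + and + px cn (57 + 58 = 115) plus the double crossovers (29).
RF(c–cn) = (115 + 29) / 800 = 144/800 = 0.1800 → 18.0 cM.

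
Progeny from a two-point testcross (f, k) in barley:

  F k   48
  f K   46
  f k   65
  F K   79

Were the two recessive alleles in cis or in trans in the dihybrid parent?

cis

The two most frequent classes are F K (79) and f k (65); these are the parental (non-recombinant) types.
So the F1 carried F K on one chromosome and f k on the other — the recessive alleles are on the same chromosome (cis / coupling).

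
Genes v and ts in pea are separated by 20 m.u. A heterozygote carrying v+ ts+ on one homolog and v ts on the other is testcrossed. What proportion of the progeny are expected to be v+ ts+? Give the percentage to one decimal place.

A map distance of 20 m.u. corresponds to a recombination frequency of 0.200.
The F1 is v+ ts+ / v ts, so v+ ts+ is a parental gamete class with expected frequency (1 − r)/2 = 0.800/2 = 0.4000.
That is 0.4000 = 40.0% of the progeny.

40.0%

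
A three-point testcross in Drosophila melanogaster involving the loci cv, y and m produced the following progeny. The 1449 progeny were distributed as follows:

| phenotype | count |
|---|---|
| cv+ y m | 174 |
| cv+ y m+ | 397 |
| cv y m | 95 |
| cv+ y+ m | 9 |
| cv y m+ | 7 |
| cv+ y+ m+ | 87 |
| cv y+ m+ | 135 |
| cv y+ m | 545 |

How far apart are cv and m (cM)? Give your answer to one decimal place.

22.4 cM

The two most frequent reciprocal classes, cv y+ m and cv+ y m+, are the parental types, so the F1 was cv y+ m / cv+ y m+.
The two rarest classes, cv+ y+ m and cv y m+, are the double crossovers. Comparing them with the parentals, only the cv allele has switched, so cv is the middle locus and the order is y – cv – m.
Crossovers in the cv–m interval produce the single-crossover classes cv y+ m+ and cv+ y m (135 + 174 = 309) plus the double crossovers (16).
RF(cv–m) = (309 + 16) / 1449 = 325/1449 = 0.2243 → 22.4 cM.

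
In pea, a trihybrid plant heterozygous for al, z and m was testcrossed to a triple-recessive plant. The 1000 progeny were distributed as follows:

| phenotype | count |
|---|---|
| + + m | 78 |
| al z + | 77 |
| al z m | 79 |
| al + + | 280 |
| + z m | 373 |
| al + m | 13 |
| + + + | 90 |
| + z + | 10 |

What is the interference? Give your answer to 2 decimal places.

The two most frequent reciprocal classes, + z m and al + +, are the parental types, so the F1 was + z m / al + +.
The two rarest classes, + z + and al + m, are the double crossovers. Comparing them with the parentals, only the m allele has switched, so m is the middle locus and the order is al – m – z.
al–m: (169 + 23)/1000 = 0.1920; m–z: (155 + 23)/1000 = 0.1780.
Expected DCO frequency = 0.1920 × 0.1780 ≈ 0.03418; observed = 23/1000 ≈ 0.02300.
Coefficient of coincidence = 0.02300/0.03418 ≈ 0.67; interference = 1 − 0.67 = 0.33.

0.33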